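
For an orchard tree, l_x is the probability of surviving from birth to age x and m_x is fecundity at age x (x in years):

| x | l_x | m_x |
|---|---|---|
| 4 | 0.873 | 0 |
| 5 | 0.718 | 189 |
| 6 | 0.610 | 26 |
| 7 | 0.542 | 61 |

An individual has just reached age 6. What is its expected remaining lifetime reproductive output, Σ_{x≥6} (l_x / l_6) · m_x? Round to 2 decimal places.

l_6 = 0.610. Conditional survival from age 6 to x is l_x / l_6.
  x=6: (0.610/0.610) × 26 = 26.0000
  x=7: (0.542/0.610) × 61 = 54.2000
Sum = 26.0000 + 54.2000 = 80.2000

80.20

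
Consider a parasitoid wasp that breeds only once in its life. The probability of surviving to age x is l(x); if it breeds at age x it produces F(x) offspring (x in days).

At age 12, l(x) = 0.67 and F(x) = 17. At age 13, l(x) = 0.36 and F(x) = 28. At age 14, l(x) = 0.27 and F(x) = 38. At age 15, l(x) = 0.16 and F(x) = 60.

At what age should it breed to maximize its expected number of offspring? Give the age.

12

Expected offspring if breeding at age x = l(x) × F(x):
  age 12: 0.67 × 17 = 11.390
  age 13: 0.36 × 28 = 10.080
  age 14: 0.27 × 38 = 10.260
  age 15: 0.16 × 60 = 9.600
Maximum at age 12 (11.390).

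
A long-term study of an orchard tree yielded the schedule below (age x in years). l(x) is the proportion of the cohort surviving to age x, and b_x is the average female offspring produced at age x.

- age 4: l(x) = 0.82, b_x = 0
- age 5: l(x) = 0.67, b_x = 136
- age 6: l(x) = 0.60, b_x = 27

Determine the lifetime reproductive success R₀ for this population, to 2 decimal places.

107.32

R₀ = Σ l(x) b_x:
  age 4: 0.82 × 0 = 0.0000
  age 5: 0.67 × 136 = 91.1200
  age 6: 0.60 × 27 = 16.2000
R₀ = 0.0000 + 91.1200 + 16.2000 = 107.3200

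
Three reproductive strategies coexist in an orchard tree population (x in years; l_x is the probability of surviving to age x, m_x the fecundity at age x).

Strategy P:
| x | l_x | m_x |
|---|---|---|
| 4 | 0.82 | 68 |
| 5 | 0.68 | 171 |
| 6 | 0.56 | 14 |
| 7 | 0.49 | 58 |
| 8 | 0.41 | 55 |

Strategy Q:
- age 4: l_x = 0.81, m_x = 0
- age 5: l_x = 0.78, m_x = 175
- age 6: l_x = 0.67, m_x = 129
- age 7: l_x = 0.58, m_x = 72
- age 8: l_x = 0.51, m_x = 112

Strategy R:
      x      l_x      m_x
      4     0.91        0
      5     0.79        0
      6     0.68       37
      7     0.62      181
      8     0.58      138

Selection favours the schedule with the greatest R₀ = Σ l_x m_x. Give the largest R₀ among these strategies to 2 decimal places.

321.81

Strategy P: R₀ = 0.82×68 + 0.68×171 + 0.56×14 + 0.49×58 + 0.41×55 = 230.8500
Strategy Q: R₀ = 0.81×0 + 0.78×175 + 0.67×129 + 0.58×72 + 0.51×112 = 321.8100
Strategy R: R₀ = 0.91×0 + 0.79×0 + 0.68×37 + 0.62×181 + 0.58×138 = 217.4200
Highest R₀: strategy Q with 321.8100.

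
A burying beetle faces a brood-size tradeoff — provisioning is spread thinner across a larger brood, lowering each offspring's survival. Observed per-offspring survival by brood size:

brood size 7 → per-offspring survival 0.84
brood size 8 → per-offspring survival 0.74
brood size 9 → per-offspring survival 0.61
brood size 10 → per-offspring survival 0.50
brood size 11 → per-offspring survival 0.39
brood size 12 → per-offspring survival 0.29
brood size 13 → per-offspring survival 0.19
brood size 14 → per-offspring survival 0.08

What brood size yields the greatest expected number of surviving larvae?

8

Expected surviving larvae = c × s(c):
  c=7: 7 × 0.84 = 5.880
  c=8: 8 × 0.74 = 5.920
  c=9: 9 × 0.61 = 5.490
  c=10: 10 × 0.50 = 5.000
  c=11: 11 × 0.39 = 4.290
  c=12: 12 × 0.29 = 3.480
  c=13: 13 × 0.19 = 2.470
  c=14: 14 × 0.08 = 1.120
Maximum at c = 8 (5.920 surviving larvae).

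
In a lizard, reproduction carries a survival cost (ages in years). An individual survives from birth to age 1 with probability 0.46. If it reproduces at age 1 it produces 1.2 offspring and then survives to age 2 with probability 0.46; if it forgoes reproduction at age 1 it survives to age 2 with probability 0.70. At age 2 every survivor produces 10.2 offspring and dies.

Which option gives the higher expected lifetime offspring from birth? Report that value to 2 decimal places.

breed at age 1: R₀ = 0.46 × (1.2 + 0.46 × 10.2) = 0.46 × 5.8920 = 2.7103
delay to age 2: R₀ = 0.46 × (0.70 × 10.2) = 0.46 × 7.1400 = 3.2844
Higher: delay to age 2 (3.2844).

3.28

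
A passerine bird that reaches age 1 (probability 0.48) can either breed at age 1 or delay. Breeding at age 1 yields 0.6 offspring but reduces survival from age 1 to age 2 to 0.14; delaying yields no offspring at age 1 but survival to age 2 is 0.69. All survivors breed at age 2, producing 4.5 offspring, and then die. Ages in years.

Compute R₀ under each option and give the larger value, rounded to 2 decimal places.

1.49

breed at age 1: R₀ = 0.48 × (0.6 + 0.14 × 4.5) = 0.48 × 1.2300 = 0.5904
delay to age 2: R₀ = 0.48 × (0.69 × 4.5) = 0.48 × 3.1050 = 1.4904
Higher: delay to age 2 (1.4904).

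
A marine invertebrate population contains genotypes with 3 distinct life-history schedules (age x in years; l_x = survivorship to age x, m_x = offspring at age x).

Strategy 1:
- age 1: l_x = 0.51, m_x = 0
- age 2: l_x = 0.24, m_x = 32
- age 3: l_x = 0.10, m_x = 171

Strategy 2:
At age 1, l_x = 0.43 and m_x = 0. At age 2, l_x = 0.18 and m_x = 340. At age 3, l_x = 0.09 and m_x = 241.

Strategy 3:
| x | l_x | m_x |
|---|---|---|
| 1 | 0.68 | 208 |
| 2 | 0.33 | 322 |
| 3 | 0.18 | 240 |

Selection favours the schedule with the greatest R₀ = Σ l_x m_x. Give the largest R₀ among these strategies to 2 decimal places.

290.90

Strategy 1: R₀ = 0.51×0 + 0.24×32 + 0.10×171 = 24.7800
Strategy 2: R₀ = 0.43×0 + 0.18×340 + 0.09×241 = 82.8900
Strategy 3: R₀ = 0.68×208 + 0.33×322 + 0.18×240 = 290.9000
Highest R₀: strategy 3 with 290.9000.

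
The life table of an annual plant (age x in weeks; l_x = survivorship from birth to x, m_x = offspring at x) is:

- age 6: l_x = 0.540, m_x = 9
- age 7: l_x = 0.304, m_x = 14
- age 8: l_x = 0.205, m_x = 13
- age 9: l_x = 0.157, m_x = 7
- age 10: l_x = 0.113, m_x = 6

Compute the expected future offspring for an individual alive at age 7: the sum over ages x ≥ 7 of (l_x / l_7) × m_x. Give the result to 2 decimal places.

l_7 = 0.304. Conditional survival from age 7 to x is l_x / l_7.
  x=7: (0.304/0.304) × 14 = 14.0000
  x=8: (0.205/0.304) × 13 = 8.7664
  x=9: (0.157/0.304) × 7 = 3.6151
  x=10: (0.113/0.304) × 6 = 2.2303
Sum = 14.0000 + 8.7664 + 3.6151 + 2.2303 = 28.6118

28.61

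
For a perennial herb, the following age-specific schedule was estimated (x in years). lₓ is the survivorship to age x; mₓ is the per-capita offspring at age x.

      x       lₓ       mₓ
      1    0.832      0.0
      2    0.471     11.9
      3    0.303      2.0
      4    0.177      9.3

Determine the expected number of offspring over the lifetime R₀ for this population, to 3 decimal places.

7.857

R₀ = Σ lₓ mₓ:
  age 1: 0.832 × 0.0 = 0.0000
  age 2: 0.471 × 11.9 = 5.6049
  age 3: 0.303 × 2.0 = 0.6060
  age 4: 0.177 × 9.3 = 1.6461
R₀ = 0.0000 + 5.6049 + 0.6060 + 1.6461 = 7.8570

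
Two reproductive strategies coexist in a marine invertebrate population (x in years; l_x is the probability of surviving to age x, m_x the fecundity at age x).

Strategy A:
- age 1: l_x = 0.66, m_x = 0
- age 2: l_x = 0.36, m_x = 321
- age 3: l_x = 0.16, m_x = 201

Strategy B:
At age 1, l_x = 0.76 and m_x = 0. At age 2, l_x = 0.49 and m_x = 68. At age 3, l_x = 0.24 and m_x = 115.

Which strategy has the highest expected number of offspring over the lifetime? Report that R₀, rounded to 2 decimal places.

147.72

Strategy A: R₀ = 0.66×0 + 0.36×321 + 0.16×201 = 147.7200
Strategy B: R₀ = 0.76×0 + 0.49×68 + 0.24×115 = 60.9200
Highest R₀: strategy A with 147.7200.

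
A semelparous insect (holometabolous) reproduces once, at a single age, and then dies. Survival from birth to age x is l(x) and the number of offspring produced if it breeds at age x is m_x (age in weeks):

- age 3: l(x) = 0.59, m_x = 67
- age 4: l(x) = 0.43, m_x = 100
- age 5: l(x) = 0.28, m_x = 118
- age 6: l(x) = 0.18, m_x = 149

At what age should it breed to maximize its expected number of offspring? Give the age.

4

Expected offspring if breeding at age x = l(x) × m_x:
  age 3: 0.59 × 67 = 39.530
  age 4: 0.43 × 100 = 43.000
  age 5: 0.28 × 118 = 33.040
  age 6: 0.18 × 149 = 26.820
Maximum at age 4 (43.000).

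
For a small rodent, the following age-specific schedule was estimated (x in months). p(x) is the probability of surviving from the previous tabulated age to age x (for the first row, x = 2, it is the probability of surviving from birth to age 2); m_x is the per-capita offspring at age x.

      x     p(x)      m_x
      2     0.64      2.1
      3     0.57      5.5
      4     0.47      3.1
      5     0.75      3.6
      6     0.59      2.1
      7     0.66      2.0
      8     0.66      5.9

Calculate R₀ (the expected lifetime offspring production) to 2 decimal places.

Survivorship from birth: l_x = p_2·p_3·…·p_x.
  l_2 = 0.64000
  l_3 = 0.36480
  l_4 = 0.17146
  l_5 = 0.12859
  l_6 = 0.07587
  l_7 = 0.05007
  l_8 = 0.03305
R₀ = Σ l_x m_x:
  age 2: 0.64000 × 2.1 = 1.3440
  age 3: 0.36480 × 5.5 = 2.0064
  age 4: 0.17146 × 3.1 = 0.5315
  age 5: 0.12859 × 3.6 = 0.4629
  age 6: 0.07587 × 2.1 = 0.1593
  age 7: 0.05007 × 2.0 = 0.1001
  age 8: 0.03305 × 5.9 = 0.1950
R₀ = 1.3440 + 2.0064 + 0.5315 + 0.4629 + 0.1593 + 0.1001 + 0.1950 = 4.7993

4.80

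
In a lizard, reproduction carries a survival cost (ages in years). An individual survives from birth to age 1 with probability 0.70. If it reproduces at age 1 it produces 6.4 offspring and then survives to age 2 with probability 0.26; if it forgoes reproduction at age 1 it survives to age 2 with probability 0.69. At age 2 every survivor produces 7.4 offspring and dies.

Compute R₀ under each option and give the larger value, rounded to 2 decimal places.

breed at age 1: R₀ = 0.70 × (6.4 + 0.26 × 7.4) = 0.70 × 8.3240 = 5.8268
delay to age 2: R₀ = 0.70 × (0.69 × 7.4) = 0.70 × 5.1060 = 3.5742
Higher: breed at age 1 (5.8268).

5.83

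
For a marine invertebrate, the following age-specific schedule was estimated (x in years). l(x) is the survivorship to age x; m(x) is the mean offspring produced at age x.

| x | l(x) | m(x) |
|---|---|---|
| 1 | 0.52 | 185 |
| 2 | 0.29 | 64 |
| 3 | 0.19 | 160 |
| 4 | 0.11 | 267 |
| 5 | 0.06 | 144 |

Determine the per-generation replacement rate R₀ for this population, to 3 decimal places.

183.170

R₀ = Σ l(x) m(x):
  age 1: 0.52 × 185 = 96.2000
  age 2: 0.29 × 64 = 18.5600
  age 3: 0.19 × 160 = 30.4000
  age 4: 0.11 × 267 = 29.3700
  age 5: 0.06 × 144 = 8.6400
R₀ = 96.2000 + 18.5600 + 30.4000 + 29.3700 + 8.6400 = 183.1700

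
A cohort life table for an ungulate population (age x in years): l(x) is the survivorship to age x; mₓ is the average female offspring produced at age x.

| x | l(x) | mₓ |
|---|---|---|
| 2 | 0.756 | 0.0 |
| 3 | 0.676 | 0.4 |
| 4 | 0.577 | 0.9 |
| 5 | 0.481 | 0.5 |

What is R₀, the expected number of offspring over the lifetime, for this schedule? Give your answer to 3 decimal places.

1.030

R₀ = Σ l(x) mₓ:
  age 2: 0.756 × 0.0 = 0.0000
  age 3: 0.676 × 0.4 = 0.2704
  age 4: 0.577 × 0.9 = 0.5193
  age 5: 0.481 × 0.5 = 0.2405
R₀ = 0.0000 + 0.2704 + 0.5193 + 0.2405 = 1.0302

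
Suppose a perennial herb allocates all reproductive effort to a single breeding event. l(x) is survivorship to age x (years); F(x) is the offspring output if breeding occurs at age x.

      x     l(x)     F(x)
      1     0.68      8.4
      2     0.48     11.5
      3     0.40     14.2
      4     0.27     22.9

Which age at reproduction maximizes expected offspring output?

Expected offspring if breeding at age x = l(x) × F(x):
  age 1: 0.68 × 8.4 = 5.712
  age 2: 0.48 × 11.5 = 5.520
  age 3: 0.40 × 14.2 = 5.680
  age 4: 0.27 × 22.9 = 6.183
Maximum at age 4 (6.183).

4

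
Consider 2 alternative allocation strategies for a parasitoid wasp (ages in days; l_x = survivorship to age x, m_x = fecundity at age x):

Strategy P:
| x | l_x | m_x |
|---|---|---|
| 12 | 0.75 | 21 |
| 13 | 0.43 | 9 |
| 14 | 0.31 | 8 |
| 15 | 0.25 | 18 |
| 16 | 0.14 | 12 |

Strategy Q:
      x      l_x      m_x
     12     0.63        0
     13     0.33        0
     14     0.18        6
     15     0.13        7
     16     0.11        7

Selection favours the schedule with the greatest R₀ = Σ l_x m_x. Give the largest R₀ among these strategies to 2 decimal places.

Strategy P: R₀ = 0.75×21 + 0.43×9 + 0.31×8 + 0.25×18 + 0.14×12 = 28.2800
Strategy Q: R₀ = 0.63×0 + 0.33×0 + 0.18×6 + 0.13×7 + 0.11×7 = 2.7600
Highest R₀: strategy P with 28.2800.

28.28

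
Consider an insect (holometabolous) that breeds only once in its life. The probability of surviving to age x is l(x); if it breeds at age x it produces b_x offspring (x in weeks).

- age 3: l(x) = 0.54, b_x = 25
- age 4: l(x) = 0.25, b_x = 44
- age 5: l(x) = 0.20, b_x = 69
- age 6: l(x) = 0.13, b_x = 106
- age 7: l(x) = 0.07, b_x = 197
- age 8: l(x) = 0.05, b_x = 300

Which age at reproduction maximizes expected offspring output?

Expected offspring if breeding at age x = l(x) × b_x:
  age 3: 0.54 × 25 = 13.500
  age 4: 0.25 × 44 = 11.000
  age 5: 0.20 × 69 = 13.800
  age 6: 0.13 × 106 = 13.780
  age 7: 0.07 × 197 = 13.790
  age 8: 0.05 × 300 = 15.000
Maximum at age 8 (15.000).

8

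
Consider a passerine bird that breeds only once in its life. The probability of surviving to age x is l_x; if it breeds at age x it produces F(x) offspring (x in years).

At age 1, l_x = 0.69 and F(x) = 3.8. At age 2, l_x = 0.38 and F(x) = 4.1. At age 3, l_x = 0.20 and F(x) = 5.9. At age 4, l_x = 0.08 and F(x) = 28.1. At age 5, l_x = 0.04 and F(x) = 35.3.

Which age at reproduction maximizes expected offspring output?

Expected offspring if breeding at age x = l_x × F(x):
  age 1: 0.69 × 3.8 = 2.622
  age 2: 0.38 × 4.1 = 1.558
  age 3: 0.20 × 5.9 = 1.180
  age 4: 0.08 × 28.1 = 2.248
  age 5: 0.04 × 35.3 = 1.412
Maximum at age 1 (2.622).

1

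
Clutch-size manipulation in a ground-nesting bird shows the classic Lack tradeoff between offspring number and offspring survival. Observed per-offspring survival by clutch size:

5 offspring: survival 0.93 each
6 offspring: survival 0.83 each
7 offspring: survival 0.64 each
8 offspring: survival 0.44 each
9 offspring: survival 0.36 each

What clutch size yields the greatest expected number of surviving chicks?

6

Expected surviving chicks = c × s(c):
  c=5: 5 × 0.93 = 4.650
  c=6: 6 × 0.83 = 4.980
  c=7: 7 × 0.64 = 4.480
  c=8: 8 × 0.44 = 3.520
  c=9: 9 × 0.36 = 3.240
Maximum at c = 6 (4.980 surviving chicks).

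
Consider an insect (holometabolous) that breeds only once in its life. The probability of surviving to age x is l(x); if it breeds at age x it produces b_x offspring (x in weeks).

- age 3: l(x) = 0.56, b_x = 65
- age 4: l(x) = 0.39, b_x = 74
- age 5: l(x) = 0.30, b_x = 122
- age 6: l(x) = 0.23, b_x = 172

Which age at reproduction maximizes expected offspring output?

6

Expected offspring if breeding at age x = l(x) × b_x:
  age 3: 0.56 × 65 = 36.400
  age 4: 0.39 × 74 = 28.860
  age 5: 0.30 × 122 = 36.600
  age 6: 0.23 × 172 = 39.560
Maximum at age 6 (39.560).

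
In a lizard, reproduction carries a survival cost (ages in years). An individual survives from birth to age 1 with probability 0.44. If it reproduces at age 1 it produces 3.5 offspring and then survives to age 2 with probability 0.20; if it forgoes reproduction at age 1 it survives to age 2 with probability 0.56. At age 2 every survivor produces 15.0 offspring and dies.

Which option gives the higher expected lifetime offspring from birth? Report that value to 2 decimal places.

breed at age 1: R₀ = 0.44 × (3.5 + 0.20 × 15.0) = 0.44 × 6.5000 = 2.8600
delay to age 2: R₀ = 0.44 × (0.56 × 15.0) = 0.44 × 8.4000 = 3.6960
Higher: delay to age 2 (3.6960).

3.70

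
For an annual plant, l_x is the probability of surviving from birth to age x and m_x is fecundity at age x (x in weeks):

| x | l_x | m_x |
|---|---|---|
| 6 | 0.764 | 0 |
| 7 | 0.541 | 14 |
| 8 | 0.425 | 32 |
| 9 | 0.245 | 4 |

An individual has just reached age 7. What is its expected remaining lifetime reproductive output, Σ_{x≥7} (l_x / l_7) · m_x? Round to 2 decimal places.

l_7 = 0.541. Conditional survival from age 7 to x is l_x / l_7.
  x=7: (0.541/0.541) × 14 = 14.0000
  x=8: (0.425/0.541) × 32 = 25.1386
  x=9: (0.245/0.541) × 4 = 1.8115
Sum = 14.0000 + 25.1386 + 1.8115 = 40.9501

40.95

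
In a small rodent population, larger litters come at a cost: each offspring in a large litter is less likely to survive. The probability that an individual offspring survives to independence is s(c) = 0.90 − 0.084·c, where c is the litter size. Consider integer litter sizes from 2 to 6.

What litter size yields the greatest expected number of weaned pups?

Expected weaned pups = c × s(c):
  c=2: 2 × 0.732 = 1.464
  c=3: 3 × 0.648 = 1.944
  c=4: 4 × 0.564 = 2.256
  c=5: 5 × 0.480 = 2.400
  c=6: 6 × 0.396 = 2.376
Maximum at c = 5 (2.400 weaned pups).

5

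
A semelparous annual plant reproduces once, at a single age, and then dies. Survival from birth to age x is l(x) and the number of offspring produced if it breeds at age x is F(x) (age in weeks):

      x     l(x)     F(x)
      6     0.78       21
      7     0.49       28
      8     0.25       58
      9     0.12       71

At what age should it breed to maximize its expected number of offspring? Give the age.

Expected offspring if breeding at age x = l(x) × F(x):
  age 6: 0.78 × 21 = 16.380
  age 7: 0.49 × 28 = 13.720
  age 8: 0.25 × 58 = 14.500
  age 9: 0.12 × 71 = 8.520
Maximum at age 6 (16.380).

6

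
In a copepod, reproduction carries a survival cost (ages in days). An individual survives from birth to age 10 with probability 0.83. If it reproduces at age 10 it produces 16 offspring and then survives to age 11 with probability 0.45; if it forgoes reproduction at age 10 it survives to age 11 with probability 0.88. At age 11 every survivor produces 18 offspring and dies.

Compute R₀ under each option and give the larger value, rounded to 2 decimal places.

breed at age 10: R₀ = 0.83 × (16 + 0.45 × 18) = 0.83 × 24.1000 = 20.0030
delay to age 11: R₀ = 0.83 × (0.88 × 18) = 0.83 × 15.8400 = 13.1472
Higher: breed at age 10 (20.0030).

20.00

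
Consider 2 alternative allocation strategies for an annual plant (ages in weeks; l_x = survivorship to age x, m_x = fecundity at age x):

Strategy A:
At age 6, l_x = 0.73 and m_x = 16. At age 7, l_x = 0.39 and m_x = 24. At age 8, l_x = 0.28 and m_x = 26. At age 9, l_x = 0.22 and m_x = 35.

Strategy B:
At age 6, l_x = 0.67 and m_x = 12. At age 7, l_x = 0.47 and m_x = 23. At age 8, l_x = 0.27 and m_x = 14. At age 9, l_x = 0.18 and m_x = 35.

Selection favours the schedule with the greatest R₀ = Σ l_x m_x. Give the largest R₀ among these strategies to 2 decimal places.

Strategy A: R₀ = 0.73×16 + 0.39×24 + 0.28×26 + 0.22×35 = 36.0200
Strategy B: R₀ = 0.67×12 + 0.47×23 + 0.27×14 + 0.18×35 = 28.9300
Highest R₀: strategy A with 36.0200.

36.02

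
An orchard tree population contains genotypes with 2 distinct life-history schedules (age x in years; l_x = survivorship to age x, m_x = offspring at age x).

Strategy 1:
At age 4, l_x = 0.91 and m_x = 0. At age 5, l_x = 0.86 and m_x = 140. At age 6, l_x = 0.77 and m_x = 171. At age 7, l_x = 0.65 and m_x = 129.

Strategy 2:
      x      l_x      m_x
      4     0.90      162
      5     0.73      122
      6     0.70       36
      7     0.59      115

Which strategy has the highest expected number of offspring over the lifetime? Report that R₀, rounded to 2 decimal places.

Strategy 1: R₀ = 0.91×0 + 0.86×140 + 0.77×171 + 0.65×129 = 335.9200
Strategy 2: R₀ = 0.90×162 + 0.73×122 + 0.70×36 + 0.59×115 = 327.9100
Highest R₀: strategy 1 with 335.9200.

335.92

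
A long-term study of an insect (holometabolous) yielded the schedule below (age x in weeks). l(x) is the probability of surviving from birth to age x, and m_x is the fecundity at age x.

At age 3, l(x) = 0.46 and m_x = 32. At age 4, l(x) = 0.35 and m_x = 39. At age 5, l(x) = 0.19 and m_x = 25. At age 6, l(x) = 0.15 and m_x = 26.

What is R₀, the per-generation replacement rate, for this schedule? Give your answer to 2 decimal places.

37.02

R₀ = Σ l(x) m_x:
  age 3: 0.46 × 32 = 14.7200
  age 4: 0.35 × 39 = 13.6500
  age 5: 0.19 × 25 = 4.7500
  age 6: 0.15 × 26 = 3.9000
R₀ = 14.7200 + 13.6500 + 4.7500 + 3.9000 = 37.0200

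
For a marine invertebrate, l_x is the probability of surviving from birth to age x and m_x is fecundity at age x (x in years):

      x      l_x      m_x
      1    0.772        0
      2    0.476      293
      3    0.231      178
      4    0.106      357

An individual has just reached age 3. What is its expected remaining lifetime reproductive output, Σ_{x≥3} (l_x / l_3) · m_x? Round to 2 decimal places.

341.82

l_3 = 0.231. Conditional survival from age 3 to x is l_x / l_3.
  x=3: (0.231/0.231) × 178 = 178.0000
  x=4: (0.106/0.231) × 357 = 163.8182
Sum = 178.0000 + 163.8182 = 341.8182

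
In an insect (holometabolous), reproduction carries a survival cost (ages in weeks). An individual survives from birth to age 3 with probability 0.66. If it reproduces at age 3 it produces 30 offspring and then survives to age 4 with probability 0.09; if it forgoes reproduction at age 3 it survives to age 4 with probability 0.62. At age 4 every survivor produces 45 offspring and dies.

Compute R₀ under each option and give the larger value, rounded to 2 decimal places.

breed at age 3: R₀ = 0.66 × (30 + 0.09 × 45) = 0.66 × 34.0500 = 22.4730
delay to age 4: R₀ = 0.66 × (0.62 × 45) = 0.66 × 27.9000 = 18.4140
Higher: breed at age 3 (22.4730).

22.47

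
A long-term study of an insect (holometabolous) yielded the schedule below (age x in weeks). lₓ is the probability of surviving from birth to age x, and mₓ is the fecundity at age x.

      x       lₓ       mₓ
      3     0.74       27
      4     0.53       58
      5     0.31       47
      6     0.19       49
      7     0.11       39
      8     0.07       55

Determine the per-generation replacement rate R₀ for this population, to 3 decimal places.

82.740

R₀ = Σ lₓ mₓ:
  age 3: 0.74 × 27 = 19.9800
  age 4: 0.53 × 58 = 30.7400
  age 5: 0.31 × 47 = 14.5700
  age 6: 0.19 × 49 = 9.3100
  age 7: 0.11 × 39 = 4.2900
  age 8: 0.07 × 55 = 3.8500
R₀ = 19.9800 + 30.7400 + 14.5700 + 9.3100 + 4.2900 + 3.8500 = 82.7400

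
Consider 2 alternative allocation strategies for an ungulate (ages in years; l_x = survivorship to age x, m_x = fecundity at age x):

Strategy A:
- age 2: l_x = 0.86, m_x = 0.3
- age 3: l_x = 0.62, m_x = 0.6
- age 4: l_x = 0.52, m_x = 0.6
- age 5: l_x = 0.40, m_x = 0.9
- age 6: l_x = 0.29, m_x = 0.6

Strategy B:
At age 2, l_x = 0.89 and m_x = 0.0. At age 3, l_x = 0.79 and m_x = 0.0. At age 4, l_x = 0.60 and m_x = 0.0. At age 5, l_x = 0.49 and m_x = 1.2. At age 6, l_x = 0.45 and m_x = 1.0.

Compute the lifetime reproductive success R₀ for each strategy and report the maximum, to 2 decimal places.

Strategy A: R₀ = 0.86×0.3 + 0.62×0.6 + 0.52×0.6 + 0.40×0.9 + 0.29×0.6 = 1.4760
Strategy B: R₀ = 0.89×0.0 + 0.79×0.0 + 0.60×0.0 + 0.49×1.2 + 0.45×1.0 = 1.0380
Highest R₀: strategy A with 1.4760.

1.48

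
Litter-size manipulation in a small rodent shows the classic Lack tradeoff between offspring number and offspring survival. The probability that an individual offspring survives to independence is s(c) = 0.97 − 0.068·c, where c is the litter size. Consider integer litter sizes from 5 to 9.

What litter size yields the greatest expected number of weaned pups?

Expected weaned pups = c × s(c):
  c=5: 5 × 0.630 = 3.150
  c=6: 6 × 0.562 = 3.372
  c=7: 7 × 0.494 = 3.458
  c=8: 8 × 0.426 = 3.408
  c=9: 9 × 0.358 = 3.222
Maximum at c = 7 (3.458 weaned pups).

7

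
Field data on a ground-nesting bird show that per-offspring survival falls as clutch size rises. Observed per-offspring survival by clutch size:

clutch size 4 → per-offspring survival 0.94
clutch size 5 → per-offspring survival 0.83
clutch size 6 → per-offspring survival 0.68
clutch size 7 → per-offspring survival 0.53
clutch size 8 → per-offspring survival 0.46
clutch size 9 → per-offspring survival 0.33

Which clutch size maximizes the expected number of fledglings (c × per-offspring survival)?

Expected fledglings = c × s(c):
  c=4: 4 × 0.94 = 3.760
  c=5: 5 × 0.83 = 4.150
  c=6: 6 × 0.68 = 4.080
  c=7: 7 × 0.53 = 3.710
  c=8: 8 × 0.46 = 3.680
  c=9: 9 × 0.33 = 2.970
Maximum at c = 5 (4.150 fledglings).

5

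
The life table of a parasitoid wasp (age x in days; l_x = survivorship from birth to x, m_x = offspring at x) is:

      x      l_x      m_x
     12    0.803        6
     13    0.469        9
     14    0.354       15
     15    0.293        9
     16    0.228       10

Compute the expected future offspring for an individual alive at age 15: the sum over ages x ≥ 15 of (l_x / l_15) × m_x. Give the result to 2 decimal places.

16.78

l_15 = 0.293. Conditional survival from age 15 to x is l_x / l_15.
  x=15: (0.293/0.293) × 9 = 9.0000
  x=16: (0.228/0.293) × 10 = 7.7816
Sum = 9.0000 + 7.7816 = 16.7816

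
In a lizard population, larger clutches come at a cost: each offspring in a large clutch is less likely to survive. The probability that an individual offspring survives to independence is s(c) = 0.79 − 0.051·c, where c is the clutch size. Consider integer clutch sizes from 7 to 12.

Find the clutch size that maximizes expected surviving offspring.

Expected surviving offspring = c × s(c):
  c=7: 7 × 0.433 = 3.031
  c=8: 8 × 0.382 = 3.056
  c=9: 9 × 0.331 = 2.979
  c=10: 10 × 0.280 = 2.800
  c=11: 11 × 0.229 = 2.519
  c=12: 12 × 0.178 = 2.136
Maximum at c = 8 (3.056 surviving offspring).

8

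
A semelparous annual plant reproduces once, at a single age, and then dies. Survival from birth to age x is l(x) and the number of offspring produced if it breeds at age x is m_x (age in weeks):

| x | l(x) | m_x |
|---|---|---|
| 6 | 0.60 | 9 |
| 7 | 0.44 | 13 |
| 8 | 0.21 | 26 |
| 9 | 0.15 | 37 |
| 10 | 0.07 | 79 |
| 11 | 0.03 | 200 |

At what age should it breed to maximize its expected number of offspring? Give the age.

Expected offspring if breeding at age x = l(x) × m_x:
  age 6: 0.60 × 9 = 5.400
  age 7: 0.44 × 13 = 5.720
  age 8: 0.21 × 26 = 5.460
  age 9: 0.15 × 37 = 5.550
  age 10: 0.07 × 79 = 5.530
  age 11: 0.03 × 200 = 6.000
Maximum at age 11 (6.000).

11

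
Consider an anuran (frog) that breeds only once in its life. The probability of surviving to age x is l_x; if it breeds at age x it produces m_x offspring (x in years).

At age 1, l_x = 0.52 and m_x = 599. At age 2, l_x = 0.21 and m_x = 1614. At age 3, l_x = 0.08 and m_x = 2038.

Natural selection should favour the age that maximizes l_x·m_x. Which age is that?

2

Expected offspring if breeding at age x = l_x × m_x:
  age 1: 0.52 × 599 = 311.480
  age 2: 0.21 × 1614 = 338.940
  age 3: 0.08 × 2038 = 163.040
Maximum at age 2 (338.940).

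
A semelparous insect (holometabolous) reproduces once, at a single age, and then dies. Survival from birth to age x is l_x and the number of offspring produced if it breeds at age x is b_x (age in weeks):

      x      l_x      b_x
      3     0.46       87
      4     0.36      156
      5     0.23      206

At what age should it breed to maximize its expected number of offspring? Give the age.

4

Expected offspring if breeding at age x = l_x × b_x:
  age 3: 0.46 × 87 = 40.020
  age 4: 0.36 × 156 = 56.160
  age 5: 0.23 × 206 = 47.380
Maximum at age 4 (56.160).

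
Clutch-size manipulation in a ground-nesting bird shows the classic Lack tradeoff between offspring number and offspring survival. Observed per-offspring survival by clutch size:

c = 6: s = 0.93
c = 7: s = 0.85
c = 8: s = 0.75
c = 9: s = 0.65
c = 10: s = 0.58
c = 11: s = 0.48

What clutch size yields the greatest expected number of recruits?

8

Expected recruits = c × s(c):
  c=6: 6 × 0.93 = 5.580
  c=7: 7 × 0.85 = 5.950
  c=8: 8 × 0.75 = 6.000
  c=9: 9 × 0.65 = 5.850
  c=10: 10 × 0.58 = 5.800
  c=11: 11 × 0.48 = 5.280
Maximum at c = 8 (6.000 recruits).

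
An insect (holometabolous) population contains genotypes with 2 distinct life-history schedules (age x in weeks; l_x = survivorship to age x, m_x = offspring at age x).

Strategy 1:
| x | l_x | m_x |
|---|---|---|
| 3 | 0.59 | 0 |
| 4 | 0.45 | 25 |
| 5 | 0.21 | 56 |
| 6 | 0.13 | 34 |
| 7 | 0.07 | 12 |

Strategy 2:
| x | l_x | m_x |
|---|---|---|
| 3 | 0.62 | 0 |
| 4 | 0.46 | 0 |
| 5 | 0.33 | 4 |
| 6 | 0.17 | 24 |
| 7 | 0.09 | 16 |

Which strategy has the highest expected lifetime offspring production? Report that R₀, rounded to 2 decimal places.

Strategy 1: R₀ = 0.59×0 + 0.45×25 + 0.21×56 + 0.13×34 + 0.07×12 = 28.2700
Strategy 2: R₀ = 0.62×0 + 0.46×0 + 0.33×4 + 0.17×24 + 0.09×16 = 6.8400
Highest R₀: strategy 1 with 28.2700.

28.27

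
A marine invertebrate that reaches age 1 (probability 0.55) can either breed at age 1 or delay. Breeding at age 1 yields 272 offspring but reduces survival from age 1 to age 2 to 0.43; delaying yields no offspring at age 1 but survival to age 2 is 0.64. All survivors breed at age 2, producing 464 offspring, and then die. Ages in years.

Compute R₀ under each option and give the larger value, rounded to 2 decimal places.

breed at age 1: R₀ = 0.55 × (272 + 0.43 × 464) = 0.55 × 471.5200 = 259.3360
delay to age 2: R₀ = 0.55 × (0.64 × 464) = 0.55 × 296.9600 = 163.3280
Higher: breed at age 1 (259.3360).

259.34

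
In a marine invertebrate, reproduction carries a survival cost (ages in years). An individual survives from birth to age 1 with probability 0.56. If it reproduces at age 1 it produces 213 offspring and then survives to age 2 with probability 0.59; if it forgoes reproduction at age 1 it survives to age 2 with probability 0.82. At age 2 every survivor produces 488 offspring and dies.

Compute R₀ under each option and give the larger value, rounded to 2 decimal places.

280.52

breed at age 1: R₀ = 0.56 × (213 + 0.59 × 488) = 0.56 × 500.9200 = 280.5152
delay to age 2: R₀ = 0.56 × (0.82 × 488) = 0.56 × 400.1600 = 224.0896
Higher: breed at age 1 (280.5152).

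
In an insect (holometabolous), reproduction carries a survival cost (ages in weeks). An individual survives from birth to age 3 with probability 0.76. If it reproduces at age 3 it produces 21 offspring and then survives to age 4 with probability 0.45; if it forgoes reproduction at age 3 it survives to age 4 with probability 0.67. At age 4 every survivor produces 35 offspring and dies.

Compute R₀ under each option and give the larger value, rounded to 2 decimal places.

27.93

breed at age 3: R₀ = 0.76 × (21 + 0.45 × 35) = 0.76 × 36.7500 = 27.9300
delay to age 4: R₀ = 0.76 × (0.67 × 35) = 0.76 × 23.4500 = 17.8220
Higher: breed at age 3 (27.9300).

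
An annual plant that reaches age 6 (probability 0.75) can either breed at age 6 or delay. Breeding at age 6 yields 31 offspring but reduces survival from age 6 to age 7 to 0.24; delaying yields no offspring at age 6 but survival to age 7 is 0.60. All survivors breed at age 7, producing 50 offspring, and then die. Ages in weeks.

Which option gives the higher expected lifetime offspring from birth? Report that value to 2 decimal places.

32.25

breed at age 6: R₀ = 0.75 × (31 + 0.24 × 50) = 0.75 × 43.0000 = 32.2500
delay to age 7: R₀ = 0.75 × (0.60 × 50) = 0.75 × 30.0000 = 22.5000
Higher: breed at age 6 (32.2500).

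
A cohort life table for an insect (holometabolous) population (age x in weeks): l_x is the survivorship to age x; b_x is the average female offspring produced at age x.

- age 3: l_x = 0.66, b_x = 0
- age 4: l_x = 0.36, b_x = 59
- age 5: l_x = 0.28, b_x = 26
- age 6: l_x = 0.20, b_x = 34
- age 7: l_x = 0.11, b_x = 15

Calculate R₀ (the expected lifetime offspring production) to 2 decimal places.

36.97

R₀ = Σ l_x b_x:
  age 3: 0.66 × 0 = 0.0000
  age 4: 0.36 × 59 = 21.2400
  age 5: 0.28 × 26 = 7.2800
  age 6: 0.20 × 34 = 6.8000
  age 7: 0.11 × 15 = 1.6500
R₀ = 0.0000 + 21.2400 + 7.2800 + 6.8000 + 1.6500 = 36.9700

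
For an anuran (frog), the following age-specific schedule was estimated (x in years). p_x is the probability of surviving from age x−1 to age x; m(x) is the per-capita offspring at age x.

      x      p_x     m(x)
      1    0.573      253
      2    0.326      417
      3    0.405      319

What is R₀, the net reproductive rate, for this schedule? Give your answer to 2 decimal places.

247.00

Survivorship from birth: l_x = p_1·p_2·…·p_x.
  l_1 = 0.57300
  l_2 = 0.18680
  l_3 = 0.07565
R₀ = Σ l_x m(x):
  age 1: 0.57300 × 253 = 144.9690
  age 2: 0.18680 × 417 = 77.8956
  age 3: 0.07565 × 319 = 24.1323
R₀ = 144.9690 + 77.8956 + 24.1323 = 246.9969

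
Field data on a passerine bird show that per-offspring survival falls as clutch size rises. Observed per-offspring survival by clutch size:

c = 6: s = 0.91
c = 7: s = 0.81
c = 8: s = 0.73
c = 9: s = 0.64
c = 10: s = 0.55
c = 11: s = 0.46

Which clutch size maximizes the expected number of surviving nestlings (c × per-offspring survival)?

8

Expected surviving nestlings = c × s(c):
  c=6: 6 × 0.91 = 5.460
  c=7: 7 × 0.81 = 5.670
  c=8: 8 × 0.73 = 5.840
  c=9: 9 × 0.64 = 5.760
  c=10: 10 × 0.55 = 5.500
  c=11: 11 × 0.46 = 5.060
Maximum at c = 8 (5.840 surviving nestlings).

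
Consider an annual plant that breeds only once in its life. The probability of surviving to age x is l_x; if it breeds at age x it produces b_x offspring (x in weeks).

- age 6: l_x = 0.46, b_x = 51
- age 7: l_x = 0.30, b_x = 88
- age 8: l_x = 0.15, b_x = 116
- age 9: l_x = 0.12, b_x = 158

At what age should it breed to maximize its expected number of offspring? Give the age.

Expected offspring if breeding at age x = l_x × b_x:
  age 6: 0.46 × 51 = 23.460
  age 7: 0.30 × 88 = 26.400
  age 8: 0.15 × 116 = 17.400
  age 9: 0.12 × 158 = 18.960
Maximum at age 7 (26.400).

7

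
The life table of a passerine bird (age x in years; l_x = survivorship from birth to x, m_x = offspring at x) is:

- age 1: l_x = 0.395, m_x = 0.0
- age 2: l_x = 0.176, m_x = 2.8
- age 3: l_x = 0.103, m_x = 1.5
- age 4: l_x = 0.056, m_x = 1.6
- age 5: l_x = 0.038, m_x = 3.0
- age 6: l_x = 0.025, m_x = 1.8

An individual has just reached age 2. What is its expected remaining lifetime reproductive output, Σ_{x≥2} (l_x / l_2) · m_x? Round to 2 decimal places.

l_2 = 0.176. Conditional survival from age 2 to x is l_x / l_2.
  x=2: (0.176/0.176) × 2.8 = 2.8000
  x=3: (0.103/0.176) × 1.5 = 0.8778
  x=4: (0.056/0.176) × 1.6 = 0.5091
  x=5: (0.038/0.176) × 3.0 = 0.6477
  x=6: (0.025/0.176) × 1.8 = 0.2557
Sum = 2.8000 + 0.8778 + 0.5091 + 0.6477 + 0.2557 = 5.0903

5.09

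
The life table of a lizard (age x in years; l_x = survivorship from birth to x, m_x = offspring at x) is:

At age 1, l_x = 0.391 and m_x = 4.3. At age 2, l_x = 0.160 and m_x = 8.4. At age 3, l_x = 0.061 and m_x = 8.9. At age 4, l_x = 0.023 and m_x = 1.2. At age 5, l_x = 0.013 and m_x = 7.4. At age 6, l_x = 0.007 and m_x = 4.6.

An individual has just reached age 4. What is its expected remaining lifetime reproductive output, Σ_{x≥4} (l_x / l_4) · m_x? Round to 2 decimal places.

l_4 = 0.023. Conditional survival from age 4 to x is l_x / l_4.
  x=4: (0.023/0.023) × 1.2 = 1.2000
  x=5: (0.013/0.023) × 7.4 = 4.1826
  x=6: (0.007/0.023) × 4.6 = 1.4000
Sum = 1.2000 + 4.1826 + 1.4000 = 6.7826

6.78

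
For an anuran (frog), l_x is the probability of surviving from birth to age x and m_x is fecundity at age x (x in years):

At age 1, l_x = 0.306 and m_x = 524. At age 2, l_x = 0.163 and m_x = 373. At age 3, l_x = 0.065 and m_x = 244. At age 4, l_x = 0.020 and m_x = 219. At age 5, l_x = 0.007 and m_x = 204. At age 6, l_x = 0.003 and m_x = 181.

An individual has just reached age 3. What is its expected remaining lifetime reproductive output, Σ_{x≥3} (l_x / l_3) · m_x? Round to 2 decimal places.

l_3 = 0.065. Conditional survival from age 3 to x is l_x / l_3.
  x=3: (0.065/0.065) × 244 = 244.0000
  x=4: (0.020/0.065) × 219 = 67.3846
  x=5: (0.007/0.065) × 204 = 21.9692
  x=6: (0.003/0.065) × 181 = 8.3538
Sum = 244.0000 + 67.3846 + 21.9692 + 8.3538 = 341.7077

341.71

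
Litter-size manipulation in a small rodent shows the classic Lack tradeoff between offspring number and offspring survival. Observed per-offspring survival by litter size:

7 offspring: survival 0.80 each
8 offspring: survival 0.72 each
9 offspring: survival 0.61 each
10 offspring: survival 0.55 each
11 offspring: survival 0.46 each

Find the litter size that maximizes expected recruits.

8

Expected recruits = c × s(c):
  c=7: 7 × 0.80 = 5.600
  c=8: 8 × 0.72 = 5.760
  c=9: 9 × 0.61 = 5.490
  c=10: 10 × 0.55 = 5.500
  c=11: 11 × 0.46 = 5.060
Maximum at c = 8 (5.760 recruits).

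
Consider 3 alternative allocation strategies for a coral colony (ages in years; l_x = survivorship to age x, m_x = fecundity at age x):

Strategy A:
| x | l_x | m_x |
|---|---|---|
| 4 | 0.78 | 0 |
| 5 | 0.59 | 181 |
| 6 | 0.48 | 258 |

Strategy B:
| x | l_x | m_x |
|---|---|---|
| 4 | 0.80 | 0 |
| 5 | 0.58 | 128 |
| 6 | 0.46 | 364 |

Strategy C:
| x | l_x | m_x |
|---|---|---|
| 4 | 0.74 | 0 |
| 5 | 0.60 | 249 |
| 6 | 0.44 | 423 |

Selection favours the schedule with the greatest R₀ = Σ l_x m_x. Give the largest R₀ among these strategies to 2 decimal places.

Strategy A: R₀ = 0.78×0 + 0.59×181 + 0.48×258 = 230.6300
Strategy B: R₀ = 0.80×0 + 0.58×128 + 0.46×364 = 241.6800
Strategy C: R₀ = 0.74×0 + 0.60×249 + 0.44×423 = 335.5200
Highest R₀: strategy C with 335.5200.

335.52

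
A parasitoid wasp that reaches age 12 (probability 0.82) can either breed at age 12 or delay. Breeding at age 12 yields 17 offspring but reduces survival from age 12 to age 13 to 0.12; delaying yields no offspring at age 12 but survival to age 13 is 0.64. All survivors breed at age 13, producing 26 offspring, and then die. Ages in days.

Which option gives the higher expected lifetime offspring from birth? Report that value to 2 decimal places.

16.50

breed at age 12: R₀ = 0.82 × (17 + 0.12 × 26) = 0.82 × 20.1200 = 16.4984
delay to age 13: R₀ = 0.82 × (0.64 × 26) = 0.82 × 16.6400 = 13.6448
Higher: breed at age 12 (16.4984).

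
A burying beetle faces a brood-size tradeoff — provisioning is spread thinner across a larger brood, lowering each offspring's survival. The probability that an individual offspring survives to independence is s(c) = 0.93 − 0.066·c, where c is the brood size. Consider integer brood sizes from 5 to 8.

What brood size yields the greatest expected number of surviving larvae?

7

Expected surviving larvae = c × s(c):
  c=5: 5 × 0.600 = 3.000
  c=6: 6 × 0.534 = 3.204
  c=7: 7 × 0.468 = 3.276
  c=8: 8 × 0.402 = 3.216
Maximum at c = 7 (3.276 surviving larvae).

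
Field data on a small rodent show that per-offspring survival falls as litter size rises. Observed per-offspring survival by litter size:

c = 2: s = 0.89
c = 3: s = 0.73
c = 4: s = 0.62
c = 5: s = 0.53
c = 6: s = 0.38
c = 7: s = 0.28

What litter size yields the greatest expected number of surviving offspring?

5

Expected surviving offspring = c × s(c):
  c=2: 2 × 0.89 = 1.780
  c=3: 3 × 0.73 = 2.190
  c=4: 4 × 0.62 = 2.480
  c=5: 5 × 0.53 = 2.650
  c=6: 6 × 0.38 = 2.280
  c=7: 7 × 0.28 = 1.960
Maximum at c = 5 (2.650 surviving offspring).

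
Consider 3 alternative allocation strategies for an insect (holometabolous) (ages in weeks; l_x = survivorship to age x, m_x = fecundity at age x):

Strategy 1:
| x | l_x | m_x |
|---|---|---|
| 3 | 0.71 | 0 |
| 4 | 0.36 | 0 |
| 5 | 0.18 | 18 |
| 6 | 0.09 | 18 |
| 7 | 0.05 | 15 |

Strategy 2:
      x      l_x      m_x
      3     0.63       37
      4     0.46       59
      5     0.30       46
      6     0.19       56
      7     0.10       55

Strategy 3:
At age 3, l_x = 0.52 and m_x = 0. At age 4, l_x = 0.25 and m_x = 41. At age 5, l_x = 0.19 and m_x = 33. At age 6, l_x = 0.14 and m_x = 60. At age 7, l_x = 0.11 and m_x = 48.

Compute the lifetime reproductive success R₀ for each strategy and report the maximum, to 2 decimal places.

Strategy 1: R₀ = 0.71×0 + 0.36×0 + 0.18×18 + 0.09×18 + 0.05×15 = 5.6100
Strategy 2: R₀ = 0.63×37 + 0.46×59 + 0.30×46 + 0.19×56 + 0.10×55 = 80.3900
Strategy 3: R₀ = 0.52×0 + 0.25×41 + 0.19×33 + 0.14×60 + 0.11×48 = 30.2000
Highest R₀: strategy 2 with 80.3900.

80.39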